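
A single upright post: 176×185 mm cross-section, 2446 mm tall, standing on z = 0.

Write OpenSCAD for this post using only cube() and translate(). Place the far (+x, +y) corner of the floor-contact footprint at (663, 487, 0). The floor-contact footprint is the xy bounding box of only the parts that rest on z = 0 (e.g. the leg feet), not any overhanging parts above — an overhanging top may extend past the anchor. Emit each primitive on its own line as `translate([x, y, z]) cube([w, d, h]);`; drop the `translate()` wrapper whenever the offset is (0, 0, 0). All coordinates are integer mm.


translate([487, 302, 0]) cube([176, 185, 2446]);


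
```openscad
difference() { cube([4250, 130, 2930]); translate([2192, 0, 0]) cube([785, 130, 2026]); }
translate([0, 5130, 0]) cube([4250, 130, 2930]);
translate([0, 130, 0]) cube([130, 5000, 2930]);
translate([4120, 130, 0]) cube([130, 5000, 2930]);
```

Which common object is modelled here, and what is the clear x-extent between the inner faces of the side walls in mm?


A single room. The interior width is 3990 mm.

Four walls enclosing a rectangle with a door in the front wall — a room. Outside width 4250 minus two 130 mm walls gives 3990 mm.


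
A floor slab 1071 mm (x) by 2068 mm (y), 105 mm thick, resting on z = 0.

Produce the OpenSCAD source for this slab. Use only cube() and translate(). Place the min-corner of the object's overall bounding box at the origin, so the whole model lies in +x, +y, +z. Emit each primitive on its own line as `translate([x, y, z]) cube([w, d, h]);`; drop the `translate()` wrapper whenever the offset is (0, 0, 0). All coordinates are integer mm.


cube([1071, 2068, 105]);


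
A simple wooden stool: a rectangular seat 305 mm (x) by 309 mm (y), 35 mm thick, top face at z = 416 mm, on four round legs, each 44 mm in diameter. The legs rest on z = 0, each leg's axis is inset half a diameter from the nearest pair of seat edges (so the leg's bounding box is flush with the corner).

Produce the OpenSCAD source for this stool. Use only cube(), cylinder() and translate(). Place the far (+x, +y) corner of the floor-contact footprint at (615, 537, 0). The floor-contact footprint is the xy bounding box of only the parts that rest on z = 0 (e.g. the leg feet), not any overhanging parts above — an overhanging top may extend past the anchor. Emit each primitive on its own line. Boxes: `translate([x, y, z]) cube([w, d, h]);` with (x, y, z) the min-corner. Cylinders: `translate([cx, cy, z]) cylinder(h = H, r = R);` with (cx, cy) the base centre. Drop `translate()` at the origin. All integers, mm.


// leg_h = 416 - 35 = 381
translate([310, 228, 381]) cube([305, 309, 35]);
translate([332, 250, 0]) cylinder(h = 381, r = 22);
translate([593, 250, 0]) cylinder(h = 381, r = 22);
translate([332, 515, 0]) cylinder(h = 381, r = 22);
translate([593, 515, 0]) cylinder(h = 381, r = 22);


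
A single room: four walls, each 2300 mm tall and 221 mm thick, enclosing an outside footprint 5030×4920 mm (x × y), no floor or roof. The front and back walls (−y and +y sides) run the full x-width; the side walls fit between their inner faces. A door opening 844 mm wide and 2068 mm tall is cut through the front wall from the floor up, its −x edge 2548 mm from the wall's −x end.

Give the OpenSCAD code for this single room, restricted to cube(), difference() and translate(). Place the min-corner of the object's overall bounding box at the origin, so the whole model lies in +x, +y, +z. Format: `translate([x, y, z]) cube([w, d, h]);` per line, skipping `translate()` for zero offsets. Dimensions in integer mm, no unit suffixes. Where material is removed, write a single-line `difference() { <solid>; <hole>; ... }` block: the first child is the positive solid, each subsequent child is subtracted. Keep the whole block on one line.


difference() { cube([5030, 221, 2300]); translate([2548, 0, 0]) cube([844, 221, 2068]); }
translate([0, 4699, 0]) cube([5030, 221, 2300]);
translate([0, 221, 0]) cube([221, 4478, 2300]);
translate([4809, 221, 0]) cube([221, 4478, 2300]);


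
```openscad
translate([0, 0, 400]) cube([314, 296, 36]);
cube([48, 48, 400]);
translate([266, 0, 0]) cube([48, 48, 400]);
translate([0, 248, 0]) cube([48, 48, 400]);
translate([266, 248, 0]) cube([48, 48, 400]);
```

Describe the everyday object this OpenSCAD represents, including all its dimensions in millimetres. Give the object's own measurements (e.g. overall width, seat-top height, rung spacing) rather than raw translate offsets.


A four-legged stool. The seat is a 314×296×36 mm slab whose top surface is at z = 436 mm; four square legs, each 48×48 mm in cross-section, run from the floor (z = 0) to the underside of the seat, each flush with a corner of the seat.


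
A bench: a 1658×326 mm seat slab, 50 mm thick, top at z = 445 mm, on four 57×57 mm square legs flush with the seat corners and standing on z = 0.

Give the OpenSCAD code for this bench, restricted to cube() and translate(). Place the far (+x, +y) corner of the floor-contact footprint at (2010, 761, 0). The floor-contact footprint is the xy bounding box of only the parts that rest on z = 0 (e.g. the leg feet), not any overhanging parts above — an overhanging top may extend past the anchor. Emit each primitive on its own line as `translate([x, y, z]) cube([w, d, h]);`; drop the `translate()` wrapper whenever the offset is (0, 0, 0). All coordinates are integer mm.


translate([352, 435, 395]) cube([1658, 326, 50]);
translate([352, 435, 0]) cube([57, 57, 395]);
translate([352, 704, 0]) cube([57, 57, 395]);
translate([1953, 435, 0]) cube([57, 57, 395]);
translate([1953, 704, 0]) cube([57, 57, 395]);


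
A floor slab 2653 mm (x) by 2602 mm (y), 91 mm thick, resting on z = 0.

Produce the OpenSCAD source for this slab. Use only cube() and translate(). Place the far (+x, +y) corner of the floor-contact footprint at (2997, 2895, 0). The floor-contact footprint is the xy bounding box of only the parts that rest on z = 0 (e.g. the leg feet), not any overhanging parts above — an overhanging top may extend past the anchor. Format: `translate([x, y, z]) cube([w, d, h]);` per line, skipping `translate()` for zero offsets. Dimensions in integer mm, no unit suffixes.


translate([344, 293, 0]) cube([2653, 2602, 91]);


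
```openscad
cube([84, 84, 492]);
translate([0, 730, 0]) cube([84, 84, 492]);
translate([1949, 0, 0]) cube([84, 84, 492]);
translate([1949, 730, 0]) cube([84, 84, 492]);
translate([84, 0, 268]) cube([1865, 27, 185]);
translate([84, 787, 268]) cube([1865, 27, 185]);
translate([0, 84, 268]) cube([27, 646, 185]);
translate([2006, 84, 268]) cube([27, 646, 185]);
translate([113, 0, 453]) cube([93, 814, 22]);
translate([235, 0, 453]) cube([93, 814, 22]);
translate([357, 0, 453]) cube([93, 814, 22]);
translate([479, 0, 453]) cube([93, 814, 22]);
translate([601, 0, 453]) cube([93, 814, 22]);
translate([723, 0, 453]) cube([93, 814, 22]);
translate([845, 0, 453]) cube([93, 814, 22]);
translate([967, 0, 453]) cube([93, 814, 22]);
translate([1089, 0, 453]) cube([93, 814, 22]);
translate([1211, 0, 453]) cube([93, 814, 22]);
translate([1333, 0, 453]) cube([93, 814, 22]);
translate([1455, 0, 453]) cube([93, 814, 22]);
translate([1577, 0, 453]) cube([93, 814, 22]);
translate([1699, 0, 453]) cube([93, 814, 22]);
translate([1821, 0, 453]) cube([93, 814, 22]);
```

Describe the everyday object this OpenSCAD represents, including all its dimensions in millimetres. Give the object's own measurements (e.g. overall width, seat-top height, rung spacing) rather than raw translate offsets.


A bed frame 2033 mm long (x) by 814 mm wide (y). Four 84×84 mm corner posts, 492 mm tall, at the corners of the footprint. Four rails of 27 mm thickness and 185 mm height run between adjacent posts with their undersides at z = 268 mm, their outer faces flush with the outside of the frame (the two x-running rails run between the posts' inner faces; the two y-running rails run between the posts' inner faces). 15 slats, each 93 mm wide (x) and 22 mm thick, lie across the top of the two x-running rails, running the full 814 mm width of the frame in y; along x they sit between the end posts with a 29 mm gap after the −x posts and between neighbouring slats, leaving 35 mm before the +x posts.


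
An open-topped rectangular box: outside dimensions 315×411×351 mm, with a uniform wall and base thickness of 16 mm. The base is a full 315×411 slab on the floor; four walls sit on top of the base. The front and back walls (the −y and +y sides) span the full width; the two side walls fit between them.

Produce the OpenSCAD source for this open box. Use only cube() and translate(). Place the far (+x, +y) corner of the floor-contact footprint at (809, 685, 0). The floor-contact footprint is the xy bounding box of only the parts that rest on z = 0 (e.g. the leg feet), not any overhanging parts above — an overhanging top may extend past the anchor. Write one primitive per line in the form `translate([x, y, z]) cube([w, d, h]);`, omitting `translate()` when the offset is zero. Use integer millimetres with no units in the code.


translate([494, 274, 0]) cube([315, 411, 16]);
translate([494, 274, 16]) cube([315, 16, 335]);
translate([494, 669, 16]) cube([315, 16, 335]);
translate([494, 290, 16]) cube([16, 379, 335]);
translate([793, 290, 16]) cube([16, 379, 335]);


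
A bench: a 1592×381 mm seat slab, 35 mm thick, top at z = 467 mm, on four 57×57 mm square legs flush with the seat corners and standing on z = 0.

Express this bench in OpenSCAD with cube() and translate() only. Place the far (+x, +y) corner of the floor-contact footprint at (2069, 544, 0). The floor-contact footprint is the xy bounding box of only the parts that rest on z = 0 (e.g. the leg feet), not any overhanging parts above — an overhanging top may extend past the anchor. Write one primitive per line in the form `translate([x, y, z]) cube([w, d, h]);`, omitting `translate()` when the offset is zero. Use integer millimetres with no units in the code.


translate([477, 163, 432]) cube([1592, 381, 35]);
translate([477, 163, 0]) cube([57, 57, 432]);
translate([477, 487, 0]) cube([57, 57, 432]);
translate([2012, 163, 0]) cube([57, 57, 432]);
translate([2012, 487, 0]) cube([57, 57, 432]);


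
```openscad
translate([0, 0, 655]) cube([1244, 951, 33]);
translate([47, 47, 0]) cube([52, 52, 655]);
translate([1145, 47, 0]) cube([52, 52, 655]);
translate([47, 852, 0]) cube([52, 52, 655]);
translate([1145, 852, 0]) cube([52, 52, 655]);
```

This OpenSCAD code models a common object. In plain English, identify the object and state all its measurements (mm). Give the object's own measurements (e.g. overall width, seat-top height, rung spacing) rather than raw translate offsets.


A rectangular dining table. The top is 1244×951×33 mm with its upper surface at z = 688 mm. It stands on four 52×52 mm square legs, each inset 47 mm from the nearest pair of top edges, running from the floor to the underside of the top.


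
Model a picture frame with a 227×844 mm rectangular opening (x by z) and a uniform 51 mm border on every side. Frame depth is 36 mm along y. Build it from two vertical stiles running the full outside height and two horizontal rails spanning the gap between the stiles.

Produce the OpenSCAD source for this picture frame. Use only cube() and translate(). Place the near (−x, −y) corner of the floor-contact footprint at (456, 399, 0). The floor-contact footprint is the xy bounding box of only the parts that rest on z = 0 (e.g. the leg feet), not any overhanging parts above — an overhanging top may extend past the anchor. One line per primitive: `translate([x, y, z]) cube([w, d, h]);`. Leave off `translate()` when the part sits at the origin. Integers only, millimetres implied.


translate([456, 399, 0]) cube([51, 36, 946]);
translate([734, 399, 0]) cube([51, 36, 946]);
translate([507, 399, 0]) cube([227, 36, 51]);
translate([507, 399, 895]) cube([227, 36, 51]);


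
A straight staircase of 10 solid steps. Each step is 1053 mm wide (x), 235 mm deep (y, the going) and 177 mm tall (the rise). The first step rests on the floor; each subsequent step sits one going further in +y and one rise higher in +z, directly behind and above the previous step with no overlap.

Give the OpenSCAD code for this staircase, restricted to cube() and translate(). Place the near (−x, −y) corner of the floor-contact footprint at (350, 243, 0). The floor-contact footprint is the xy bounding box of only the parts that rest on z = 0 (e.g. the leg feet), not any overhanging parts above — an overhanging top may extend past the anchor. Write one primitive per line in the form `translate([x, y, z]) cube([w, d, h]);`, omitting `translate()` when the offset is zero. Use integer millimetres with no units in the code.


translate([350, 243, 0]) cube([1053, 235, 177]);
translate([350, 478, 177]) cube([1053, 235, 177]);
translate([350, 713, 354]) cube([1053, 235, 177]);
translate([350, 948, 531]) cube([1053, 235, 177]);
translate([350, 1183, 708]) cube([1053, 235, 177]);
translate([350, 1418, 885]) cube([1053, 235, 177]);
translate([350, 1653, 1062]) cube([1053, 235, 177]);
translate([350, 1888, 1239]) cube([1053, 235, 177]);
translate([350, 2123, 1416]) cube([1053, 235, 177]);
translate([350, 2358, 1593]) cube([1053, 235, 177]);


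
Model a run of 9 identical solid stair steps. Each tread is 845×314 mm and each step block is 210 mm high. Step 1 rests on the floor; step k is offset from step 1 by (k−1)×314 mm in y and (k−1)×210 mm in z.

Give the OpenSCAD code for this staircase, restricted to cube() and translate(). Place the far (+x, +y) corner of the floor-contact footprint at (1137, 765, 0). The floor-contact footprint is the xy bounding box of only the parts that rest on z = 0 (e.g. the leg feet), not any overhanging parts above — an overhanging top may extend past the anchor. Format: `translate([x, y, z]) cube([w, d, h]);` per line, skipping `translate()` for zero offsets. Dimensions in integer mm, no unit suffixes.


translate([292, 451, 0]) cube([845, 314, 210]);
translate([292, 765, 210]) cube([845, 314, 210]);
translate([292, 1079, 420]) cube([845, 314, 210]);
translate([292, 1393, 630]) cube([845, 314, 210]);
translate([292, 1707, 840]) cube([845, 314, 210]);
translate([292, 2021, 1050]) cube([845, 314, 210]);
translate([292, 2335, 1260]) cube([845, 314, 210]);
translate([292, 2649, 1470]) cube([845, 314, 210]);
translate([292, 2963, 1680]) cube([845, 314, 210]);


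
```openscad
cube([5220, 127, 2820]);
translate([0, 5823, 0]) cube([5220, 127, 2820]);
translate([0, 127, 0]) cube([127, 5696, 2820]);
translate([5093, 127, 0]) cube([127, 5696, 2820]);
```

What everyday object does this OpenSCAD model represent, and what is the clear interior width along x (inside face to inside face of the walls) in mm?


A house (or room) frame. The interior width is 4966 mm.

Four 2820 mm walls enclosing a rectangle with no floor or roof — a room or house frame. Outside width is 5220 mm and wall thickness is 127 mm, so the interior width is 5220 − 2 × 127 = 4966 mm.


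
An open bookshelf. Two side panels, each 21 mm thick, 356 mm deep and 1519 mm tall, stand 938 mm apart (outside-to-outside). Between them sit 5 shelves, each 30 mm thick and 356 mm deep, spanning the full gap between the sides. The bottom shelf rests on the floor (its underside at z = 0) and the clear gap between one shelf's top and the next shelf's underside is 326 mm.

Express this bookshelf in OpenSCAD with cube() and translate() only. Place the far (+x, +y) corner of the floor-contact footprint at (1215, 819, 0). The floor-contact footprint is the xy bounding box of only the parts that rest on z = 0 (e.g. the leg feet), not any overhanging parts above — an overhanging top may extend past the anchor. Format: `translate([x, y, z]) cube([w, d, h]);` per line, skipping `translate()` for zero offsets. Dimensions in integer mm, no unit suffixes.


translate([277, 463, 0]) cube([21, 356, 1519]);
translate([1194, 463, 0]) cube([21, 356, 1519]);
translate([298, 463, 0]) cube([896, 356, 30]);
translate([298, 463, 356]) cube([896, 356, 30]);
translate([298, 463, 712]) cube([896, 356, 30]);
translate([298, 463, 1068]) cube([896, 356, 30]);
translate([298, 463, 1424]) cube([896, 356, 30]);


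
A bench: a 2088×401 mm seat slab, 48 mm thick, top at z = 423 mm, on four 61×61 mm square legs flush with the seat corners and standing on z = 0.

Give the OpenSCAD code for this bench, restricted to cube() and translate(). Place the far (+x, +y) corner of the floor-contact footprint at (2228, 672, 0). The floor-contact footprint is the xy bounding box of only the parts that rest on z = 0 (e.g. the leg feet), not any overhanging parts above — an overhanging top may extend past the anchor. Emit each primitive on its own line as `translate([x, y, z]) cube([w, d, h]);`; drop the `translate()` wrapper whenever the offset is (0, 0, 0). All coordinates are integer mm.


translate([140, 271, 375]) cube([2088, 401, 48]);
translate([140, 271, 0]) cube([61, 61, 375]);
translate([140, 611, 0]) cube([61, 61, 375]);
translate([2167, 271, 0]) cube([61, 61, 375]);
translate([2167, 611, 0]) cube([61, 61, 375]);


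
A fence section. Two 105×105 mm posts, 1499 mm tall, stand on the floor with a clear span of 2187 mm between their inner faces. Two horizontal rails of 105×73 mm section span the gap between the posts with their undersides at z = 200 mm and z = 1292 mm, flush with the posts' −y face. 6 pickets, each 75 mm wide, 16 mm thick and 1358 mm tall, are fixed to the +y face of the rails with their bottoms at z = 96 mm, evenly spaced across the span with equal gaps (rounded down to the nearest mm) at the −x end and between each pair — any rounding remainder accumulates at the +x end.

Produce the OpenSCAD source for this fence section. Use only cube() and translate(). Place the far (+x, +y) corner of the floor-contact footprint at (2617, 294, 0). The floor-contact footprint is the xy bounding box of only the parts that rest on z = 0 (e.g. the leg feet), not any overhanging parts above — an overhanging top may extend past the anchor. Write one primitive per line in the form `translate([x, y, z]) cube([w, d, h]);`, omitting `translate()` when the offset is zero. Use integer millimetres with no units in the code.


translate([220, 189, 0]) cube([105, 105, 1499]);
translate([2512, 189, 0]) cube([105, 105, 1499]);
translate([325, 189, 200]) cube([2187, 105, 73]);
translate([325, 189, 1292]) cube([2187, 105, 73]);
translate([573, 294, 96]) cube([75, 16, 1358]);
translate([896, 294, 96]) cube([75, 16, 1358]);
translate([1219, 294, 96]) cube([75, 16, 1358]);
translate([1542, 294, 96]) cube([75, 16, 1358]);
translate([1865, 294, 96]) cube([75, 16, 1358]);
translate([2188, 294, 96]) cube([75, 16, 1358]);


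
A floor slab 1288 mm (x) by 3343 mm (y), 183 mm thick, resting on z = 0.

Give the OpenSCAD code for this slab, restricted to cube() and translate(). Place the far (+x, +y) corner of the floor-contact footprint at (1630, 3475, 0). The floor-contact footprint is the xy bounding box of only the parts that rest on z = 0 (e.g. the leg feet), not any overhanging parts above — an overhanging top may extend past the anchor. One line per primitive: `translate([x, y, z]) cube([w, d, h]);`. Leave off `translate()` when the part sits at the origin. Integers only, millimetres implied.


translate([342, 132, 0]) cube([1288, 3343, 183]);


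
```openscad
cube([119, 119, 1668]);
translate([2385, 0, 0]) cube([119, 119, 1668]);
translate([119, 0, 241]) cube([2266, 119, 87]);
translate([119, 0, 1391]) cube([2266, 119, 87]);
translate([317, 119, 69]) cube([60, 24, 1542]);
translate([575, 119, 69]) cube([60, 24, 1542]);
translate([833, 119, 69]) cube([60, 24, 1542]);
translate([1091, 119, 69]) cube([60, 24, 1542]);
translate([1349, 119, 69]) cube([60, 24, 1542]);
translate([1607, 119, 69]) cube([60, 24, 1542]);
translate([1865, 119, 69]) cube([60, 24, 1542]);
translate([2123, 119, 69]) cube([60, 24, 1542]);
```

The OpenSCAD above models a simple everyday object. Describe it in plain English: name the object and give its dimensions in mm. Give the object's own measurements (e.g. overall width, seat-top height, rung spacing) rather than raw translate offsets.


A fence section. Two 119×119 mm posts, 1668 mm tall, stand on the floor with a clear span of 2266 mm between their inner faces. Two horizontal rails of 119×87 mm section span the gap between the posts with their undersides at z = 241 mm and z = 1391 mm, flush with the posts' −y face. 8 pickets, each 60 mm wide, 24 mm thick and 1542 mm tall, are fixed to the +y face of the rails with their bottoms at z = 69 mm, spaced across the span with a 198 mm gap after the −x post and between neighbouring pickets, with 202 mm left before the +x post.


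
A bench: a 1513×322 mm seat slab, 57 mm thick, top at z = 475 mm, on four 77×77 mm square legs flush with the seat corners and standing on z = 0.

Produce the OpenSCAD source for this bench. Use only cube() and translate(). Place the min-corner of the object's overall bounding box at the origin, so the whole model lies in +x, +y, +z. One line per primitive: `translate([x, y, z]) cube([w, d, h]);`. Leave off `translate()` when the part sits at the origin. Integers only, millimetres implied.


translate([0, 0, 418]) cube([1513, 322, 57]);
cube([77, 77, 418]);
translate([0, 245, 0]) cube([77, 77, 418]);
translate([1436, 0, 0]) cube([77, 77, 418]);
translate([1436, 245, 0]) cube([77, 77, 418]);


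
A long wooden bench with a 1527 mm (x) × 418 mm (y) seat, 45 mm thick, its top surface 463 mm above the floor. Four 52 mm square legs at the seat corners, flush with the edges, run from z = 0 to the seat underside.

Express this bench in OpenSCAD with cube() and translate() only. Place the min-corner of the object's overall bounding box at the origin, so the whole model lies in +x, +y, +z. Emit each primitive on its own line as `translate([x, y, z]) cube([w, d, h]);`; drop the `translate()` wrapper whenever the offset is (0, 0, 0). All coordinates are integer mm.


translate([0, 0, 418]) cube([1527, 418, 45]);
cube([52, 52, 418]);
translate([0, 366, 0]) cube([52, 52, 418]);
translate([1475, 0, 0]) cube([52, 52, 418]);
translate([1475, 366, 0]) cube([52, 52, 418]);


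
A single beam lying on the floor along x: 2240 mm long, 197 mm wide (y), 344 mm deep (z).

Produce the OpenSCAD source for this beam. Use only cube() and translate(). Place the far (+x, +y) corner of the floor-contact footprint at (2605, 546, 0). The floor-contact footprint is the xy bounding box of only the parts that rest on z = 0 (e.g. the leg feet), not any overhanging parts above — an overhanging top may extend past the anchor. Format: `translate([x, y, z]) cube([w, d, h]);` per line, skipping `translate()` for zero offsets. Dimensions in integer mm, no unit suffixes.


translate([365, 349, 0]) cube([2240, 197, 344]);


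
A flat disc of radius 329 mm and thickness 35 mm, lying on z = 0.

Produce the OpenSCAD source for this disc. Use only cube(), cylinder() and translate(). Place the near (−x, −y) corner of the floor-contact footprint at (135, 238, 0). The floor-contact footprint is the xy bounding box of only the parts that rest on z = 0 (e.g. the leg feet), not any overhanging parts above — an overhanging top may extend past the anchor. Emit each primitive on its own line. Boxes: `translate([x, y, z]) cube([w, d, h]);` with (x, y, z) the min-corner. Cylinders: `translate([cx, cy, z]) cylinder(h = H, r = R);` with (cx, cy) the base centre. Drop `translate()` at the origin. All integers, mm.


translate([464, 567, 0]) cylinder(h = 35, r = 329);


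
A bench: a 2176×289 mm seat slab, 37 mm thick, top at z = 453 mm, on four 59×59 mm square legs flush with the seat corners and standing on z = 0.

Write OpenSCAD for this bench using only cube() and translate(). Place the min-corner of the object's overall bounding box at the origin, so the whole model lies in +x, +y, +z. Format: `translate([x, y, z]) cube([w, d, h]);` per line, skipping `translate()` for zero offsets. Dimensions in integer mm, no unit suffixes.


translate([0, 0, 416]) cube([2176, 289, 37]);
cube([59, 59, 416]);
translate([0, 230, 0]) cube([59, 59, 416]);
translate([2117, 0, 0]) cube([59, 59, 416]);
translate([2117, 230, 0]) cube([59, 59, 416]);


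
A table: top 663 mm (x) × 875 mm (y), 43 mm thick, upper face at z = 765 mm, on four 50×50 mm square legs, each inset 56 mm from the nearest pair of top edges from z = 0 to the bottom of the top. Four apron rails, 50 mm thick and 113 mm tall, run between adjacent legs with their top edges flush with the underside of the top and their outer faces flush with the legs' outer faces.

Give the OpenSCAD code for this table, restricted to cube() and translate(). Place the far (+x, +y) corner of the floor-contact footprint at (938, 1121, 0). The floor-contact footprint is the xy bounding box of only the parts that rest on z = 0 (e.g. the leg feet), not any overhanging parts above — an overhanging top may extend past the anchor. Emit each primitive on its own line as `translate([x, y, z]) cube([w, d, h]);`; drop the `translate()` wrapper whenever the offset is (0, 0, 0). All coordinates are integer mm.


translate([331, 302, 722]) cube([663, 875, 43]);
translate([387, 358, 0]) cube([50, 50, 722]);
translate([888, 358, 0]) cube([50, 50, 722]);
translate([387, 1071, 0]) cube([50, 50, 722]);
translate([888, 1071, 0]) cube([50, 50, 722]);
translate([437, 358, 609]) cube([451, 50, 113]);
translate([437, 1071, 609]) cube([451, 50, 113]);
translate([387, 408, 609]) cube([50, 663, 113]);
translate([888, 408, 609]) cube([50, 663, 113]);


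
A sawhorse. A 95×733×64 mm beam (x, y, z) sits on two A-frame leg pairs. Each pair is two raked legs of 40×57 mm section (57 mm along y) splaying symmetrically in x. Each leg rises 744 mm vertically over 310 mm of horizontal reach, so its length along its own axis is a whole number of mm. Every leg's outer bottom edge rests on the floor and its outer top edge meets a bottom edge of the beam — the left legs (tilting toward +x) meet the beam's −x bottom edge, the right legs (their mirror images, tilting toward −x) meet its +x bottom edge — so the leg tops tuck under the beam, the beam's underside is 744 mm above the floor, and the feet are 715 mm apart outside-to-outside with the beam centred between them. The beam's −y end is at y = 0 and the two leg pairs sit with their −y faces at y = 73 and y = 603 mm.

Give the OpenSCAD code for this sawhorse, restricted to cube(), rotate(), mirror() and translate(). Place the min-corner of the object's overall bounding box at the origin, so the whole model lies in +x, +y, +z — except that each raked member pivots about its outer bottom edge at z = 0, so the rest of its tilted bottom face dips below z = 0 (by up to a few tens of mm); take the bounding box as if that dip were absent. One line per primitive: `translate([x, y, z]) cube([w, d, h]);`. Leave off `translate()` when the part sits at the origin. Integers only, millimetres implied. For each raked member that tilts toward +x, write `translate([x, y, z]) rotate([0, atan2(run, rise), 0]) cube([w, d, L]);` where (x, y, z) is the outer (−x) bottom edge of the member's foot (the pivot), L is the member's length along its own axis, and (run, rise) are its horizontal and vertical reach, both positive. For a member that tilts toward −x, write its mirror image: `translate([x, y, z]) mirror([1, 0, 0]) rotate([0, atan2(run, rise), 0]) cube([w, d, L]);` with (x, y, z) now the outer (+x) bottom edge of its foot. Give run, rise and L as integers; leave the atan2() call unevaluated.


translate([310, 0, 744]) cube([95, 733, 64]);
translate([0, 73, 0]) rotate([0, atan2(310, 744), 0]) cube([40, 57, 806]);
translate([715, 73, 0]) mirror([1, 0, 0]) rotate([0, atan2(310, 744), 0]) cube([40, 57, 806]);
translate([0, 603, 0]) rotate([0, atan2(310, 744), 0]) cube([40, 57, 806]);
translate([715, 603, 0]) mirror([1, 0, 0]) rotate([0, atan2(310, 744), 0]) cube([40, 57, 806]);


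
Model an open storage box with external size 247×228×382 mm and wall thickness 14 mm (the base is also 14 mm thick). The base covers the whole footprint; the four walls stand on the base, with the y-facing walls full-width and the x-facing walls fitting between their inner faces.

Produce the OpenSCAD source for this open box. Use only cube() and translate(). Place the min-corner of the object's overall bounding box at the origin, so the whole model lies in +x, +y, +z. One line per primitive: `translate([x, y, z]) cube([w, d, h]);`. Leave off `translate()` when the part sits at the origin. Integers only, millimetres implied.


cube([247, 228, 14]);
translate([0, 0, 14]) cube([247, 14, 368]);
translate([0, 214, 14]) cube([247, 14, 368]);
translate([0, 14, 14]) cube([14, 200, 368]);
translate([233, 14, 14]) cube([14, 200, 368]);


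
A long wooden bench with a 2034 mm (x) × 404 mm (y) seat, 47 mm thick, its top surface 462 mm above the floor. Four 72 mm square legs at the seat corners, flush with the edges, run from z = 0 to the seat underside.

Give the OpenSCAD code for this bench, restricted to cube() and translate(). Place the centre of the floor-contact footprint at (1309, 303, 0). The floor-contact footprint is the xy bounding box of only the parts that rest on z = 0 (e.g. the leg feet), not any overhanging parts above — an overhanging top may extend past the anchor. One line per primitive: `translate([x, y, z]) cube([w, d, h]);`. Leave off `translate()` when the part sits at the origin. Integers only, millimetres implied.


translate([292, 101, 415]) cube([2034, 404, 47]);
translate([292, 101, 0]) cube([72, 72, 415]);
translate([292, 433, 0]) cube([72, 72, 415]);
translate([2254, 101, 0]) cube([72, 72, 415]);
translate([2254, 433, 0]) cube([72, 72, 415]);


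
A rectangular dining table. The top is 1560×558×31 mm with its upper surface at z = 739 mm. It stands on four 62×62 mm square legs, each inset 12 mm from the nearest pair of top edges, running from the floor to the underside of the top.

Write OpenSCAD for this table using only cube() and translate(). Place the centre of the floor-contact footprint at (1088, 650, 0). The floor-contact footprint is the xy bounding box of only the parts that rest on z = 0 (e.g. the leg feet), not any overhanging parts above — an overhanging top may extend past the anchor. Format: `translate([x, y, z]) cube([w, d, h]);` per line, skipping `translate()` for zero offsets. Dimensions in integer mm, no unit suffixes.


translate([308, 371, 708]) cube([1560, 558, 31]);
translate([320, 383, 0]) cube([62, 62, 708]);
translate([1794, 383, 0]) cube([62, 62, 708]);
translate([320, 855, 0]) cube([62, 62, 708]);
translate([1794, 855, 0]) cube([62, 62, 708]);


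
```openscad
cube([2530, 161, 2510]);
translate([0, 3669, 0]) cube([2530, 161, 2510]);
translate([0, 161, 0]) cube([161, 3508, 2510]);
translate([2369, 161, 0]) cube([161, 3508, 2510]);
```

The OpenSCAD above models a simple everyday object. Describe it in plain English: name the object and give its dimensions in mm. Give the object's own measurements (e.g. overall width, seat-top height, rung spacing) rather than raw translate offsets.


The wall frame of a small rectangular building: four walls, each 2510 mm tall and 161 mm thick, enclosing a footprint 2530 mm (x) by 3830 mm (y) outside-to-outside, with no floor or roof. The front and back walls (the −y and +y sides) span the full width; the two side walls fit between them.


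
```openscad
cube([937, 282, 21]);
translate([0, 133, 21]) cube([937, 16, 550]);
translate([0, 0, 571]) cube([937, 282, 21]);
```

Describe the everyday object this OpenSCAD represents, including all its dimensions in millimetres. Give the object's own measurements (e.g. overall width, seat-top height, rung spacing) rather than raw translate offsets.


An I-beam lying along x, 937 mm long. Overall section height 592 mm. Two flanges 282 mm wide (y) and 21 mm thick, one on the floor and one at the top; a web 16 mm thick runs between them, centred on the flange width.


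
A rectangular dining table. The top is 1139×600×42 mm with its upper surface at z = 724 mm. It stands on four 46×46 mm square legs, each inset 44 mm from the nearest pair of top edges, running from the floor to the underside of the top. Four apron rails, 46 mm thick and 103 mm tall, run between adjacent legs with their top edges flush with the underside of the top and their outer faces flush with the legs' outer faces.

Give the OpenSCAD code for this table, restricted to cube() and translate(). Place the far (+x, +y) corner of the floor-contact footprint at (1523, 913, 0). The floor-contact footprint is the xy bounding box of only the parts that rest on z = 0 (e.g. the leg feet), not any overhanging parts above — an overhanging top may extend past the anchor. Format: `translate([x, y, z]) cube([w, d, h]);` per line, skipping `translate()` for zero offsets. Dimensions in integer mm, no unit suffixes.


translate([428, 357, 682]) cube([1139, 600, 42]);
translate([472, 401, 0]) cube([46, 46, 682]);
translate([1477, 401, 0]) cube([46, 46, 682]);
translate([472, 867, 0]) cube([46, 46, 682]);
translate([1477, 867, 0]) cube([46, 46, 682]);
translate([518, 401, 579]) cube([959, 46, 103]);
translate([518, 867, 579]) cube([959, 46, 103]);
translate([472, 447, 579]) cube([46, 420, 103]);
translate([1477, 447, 579]) cube([46, 420, 103]);


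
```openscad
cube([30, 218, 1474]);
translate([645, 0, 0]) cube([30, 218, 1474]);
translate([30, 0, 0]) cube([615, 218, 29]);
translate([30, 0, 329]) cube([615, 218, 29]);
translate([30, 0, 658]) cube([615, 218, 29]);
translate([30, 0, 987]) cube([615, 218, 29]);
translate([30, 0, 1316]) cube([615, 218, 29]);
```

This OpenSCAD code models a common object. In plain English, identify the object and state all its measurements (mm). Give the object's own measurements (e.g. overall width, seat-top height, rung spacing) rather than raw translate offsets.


An open bookshelf. Two side panels, each 30 mm thick, 218 mm deep and 1474 mm tall, stand 675 mm apart (outside-to-outside). Between them sit 5 shelves, each 29 mm thick and 218 mm deep, spanning the full gap between the sides. The bottom shelf rests on the floor (its underside at z = 0) and the clear gap between one shelf's top and the next shelf's underside is 300 mm.


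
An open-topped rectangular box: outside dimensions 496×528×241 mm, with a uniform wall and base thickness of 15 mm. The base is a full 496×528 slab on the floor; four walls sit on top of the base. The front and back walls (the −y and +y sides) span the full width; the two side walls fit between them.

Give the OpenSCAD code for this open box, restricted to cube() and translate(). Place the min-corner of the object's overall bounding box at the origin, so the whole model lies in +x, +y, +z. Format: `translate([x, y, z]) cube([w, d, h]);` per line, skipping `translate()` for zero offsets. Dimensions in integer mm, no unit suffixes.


cube([496, 528, 15]);
translate([0, 0, 15]) cube([496, 15, 226]);
translate([0, 513, 15]) cube([496, 15, 226]);
translate([0, 15, 15]) cube([15, 498, 226]);
translate([481, 15, 15]) cube([15, 498, 226]);


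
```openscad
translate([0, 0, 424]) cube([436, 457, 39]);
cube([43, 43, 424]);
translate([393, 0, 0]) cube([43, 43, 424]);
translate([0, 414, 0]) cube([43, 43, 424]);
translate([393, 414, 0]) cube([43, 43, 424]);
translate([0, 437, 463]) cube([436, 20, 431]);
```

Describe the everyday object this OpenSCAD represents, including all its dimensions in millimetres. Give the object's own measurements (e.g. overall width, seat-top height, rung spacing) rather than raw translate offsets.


A chair. The seat is a 436×457×39 mm slab with its top at z = 463 mm, on four 43×43 mm corner legs (flush with the seat edges, standing on z = 0). A flat backrest 20 mm thick, 431 mm tall, spans the full seat width and rises from the seat top along its +y edge, rear face flush with the rear of the seat.


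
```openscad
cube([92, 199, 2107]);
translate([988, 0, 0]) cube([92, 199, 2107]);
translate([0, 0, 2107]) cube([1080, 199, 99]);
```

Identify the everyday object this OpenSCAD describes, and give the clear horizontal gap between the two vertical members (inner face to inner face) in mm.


A door frame. The clear opening width is 896 mm.

Two 2107 mm tall posts with a header on top — a door frame. The left jamb is 92 mm wide at x = 0; the right jamb starts at x = 988. The clear opening is 988 − 92 = 896 mm.


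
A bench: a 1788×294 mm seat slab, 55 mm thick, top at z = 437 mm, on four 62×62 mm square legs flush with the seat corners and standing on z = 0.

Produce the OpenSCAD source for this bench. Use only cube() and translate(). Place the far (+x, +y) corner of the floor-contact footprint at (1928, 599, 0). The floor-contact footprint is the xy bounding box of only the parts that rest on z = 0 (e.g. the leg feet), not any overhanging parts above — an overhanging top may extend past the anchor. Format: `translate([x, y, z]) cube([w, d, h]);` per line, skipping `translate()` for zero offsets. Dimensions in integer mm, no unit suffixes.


translate([140, 305, 382]) cube([1788, 294, 55]);
translate([140, 305, 0]) cube([62, 62, 382]);
translate([140, 537, 0]) cube([62, 62, 382]);
translate([1866, 305, 0]) cube([62, 62, 382]);
translate([1866, 537, 0]) cube([62, 62, 382]);


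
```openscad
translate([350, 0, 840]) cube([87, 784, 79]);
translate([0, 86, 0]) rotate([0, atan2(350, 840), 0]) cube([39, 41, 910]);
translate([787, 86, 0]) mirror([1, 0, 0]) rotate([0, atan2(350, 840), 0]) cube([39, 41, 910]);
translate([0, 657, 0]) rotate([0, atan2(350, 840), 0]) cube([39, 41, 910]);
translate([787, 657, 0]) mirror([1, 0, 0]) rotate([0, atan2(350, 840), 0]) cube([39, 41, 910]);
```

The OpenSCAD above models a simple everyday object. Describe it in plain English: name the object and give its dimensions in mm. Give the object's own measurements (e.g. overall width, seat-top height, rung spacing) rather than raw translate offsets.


A sawhorse. A 87×784×79 mm beam (x, y, z) sits on two A-frame leg pairs. Each pair is two raked legs of 39×41 mm section (41 mm along y) splaying symmetrically in x. Each leg rises 840 mm vertically over 350 mm of horizontal reach and is 910 mm long along its own axis. Every leg's outer bottom edge rests on the floor and its outer top edge meets a bottom edge of the beam — the left legs (tilting toward +x) meet the beam's −x bottom edge, the right legs (their mirror images, tilting toward −x) meet its +x bottom edge — so the leg tops tuck under the beam, the beam's underside is 840 mm above the floor, and the feet are 787 mm apart outside-to-outside with the beam centred between them. The two leg pairs are set in 86 mm from either end of the beam.


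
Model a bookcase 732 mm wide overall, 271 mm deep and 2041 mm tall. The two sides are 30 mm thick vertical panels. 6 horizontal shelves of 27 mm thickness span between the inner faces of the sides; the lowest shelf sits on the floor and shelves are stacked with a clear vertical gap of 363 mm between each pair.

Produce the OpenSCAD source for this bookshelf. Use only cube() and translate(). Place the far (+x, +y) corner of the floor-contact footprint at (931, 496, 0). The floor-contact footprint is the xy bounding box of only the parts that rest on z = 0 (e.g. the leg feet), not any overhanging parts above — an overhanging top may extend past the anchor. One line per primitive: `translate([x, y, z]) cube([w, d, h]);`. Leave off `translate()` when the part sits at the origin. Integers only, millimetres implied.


translate([199, 225, 0]) cube([30, 271, 2041]);
translate([901, 225, 0]) cube([30, 271, 2041]);
translate([229, 225, 0]) cube([672, 271, 27]);
translate([229, 225, 390]) cube([672, 271, 27]);
translate([229, 225, 780]) cube([672, 271, 27]);
translate([229, 225, 1170]) cube([672, 271, 27]);
translate([229, 225, 1560]) cube([672, 271, 27]);
translate([229, 225, 1950]) cube([672, 271, 27]);


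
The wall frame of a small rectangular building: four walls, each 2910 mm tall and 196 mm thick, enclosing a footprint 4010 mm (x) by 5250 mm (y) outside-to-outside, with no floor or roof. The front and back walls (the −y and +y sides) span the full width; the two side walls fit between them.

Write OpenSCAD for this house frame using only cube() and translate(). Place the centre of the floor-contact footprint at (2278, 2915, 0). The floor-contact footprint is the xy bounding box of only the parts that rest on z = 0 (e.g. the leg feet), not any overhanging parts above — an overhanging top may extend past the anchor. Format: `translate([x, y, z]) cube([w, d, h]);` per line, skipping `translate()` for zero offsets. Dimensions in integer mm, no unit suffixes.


translate([273, 290, 0]) cube([4010, 196, 2910]);
translate([273, 5344, 0]) cube([4010, 196, 2910]);
translate([273, 486, 0]) cube([196, 4858, 2910]);
translate([4087, 486, 0]) cube([196, 4858, 2910]);
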